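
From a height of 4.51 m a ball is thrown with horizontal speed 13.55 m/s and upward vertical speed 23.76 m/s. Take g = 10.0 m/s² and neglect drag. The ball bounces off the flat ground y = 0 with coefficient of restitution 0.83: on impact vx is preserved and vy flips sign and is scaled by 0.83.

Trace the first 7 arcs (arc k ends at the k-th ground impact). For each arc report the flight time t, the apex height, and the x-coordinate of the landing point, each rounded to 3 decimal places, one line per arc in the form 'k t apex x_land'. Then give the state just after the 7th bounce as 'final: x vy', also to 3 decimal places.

1 4.935 32.737 66.866
2 4.248 22.552 124.421
3 3.525 15.536 172.191
4 2.926 10.703 211.841
5 2.429 7.373 244.750
6 2.016 5.079 272.064
7 1.673 3.499 294.736
final: 294.736 6.944

Arc 1: start y=4.510, vy=23.760 → t=4.935, apex=32.737, x_land=66.866, impact vy=-25.588
  bounce: vy ← 0.83·25.588 = 21.238
Arc 2: start y=0.000, vy=21.238 → t=4.248, apex=22.552, x_land=124.421, impact vy=-21.238
  bounce: vy ← 0.83·21.238 = 17.627
Arc 3: start y=0.000, vy=17.627 → t=3.525, apex=15.536, x_land=172.191, impact vy=-17.627
  bounce: vy ← 0.83·17.627 = 14.631
Arc 4: start y=0.000, vy=14.631 → t=2.926, apex=10.703, x_land=211.841, impact vy=-14.631
  bounce: vy ← 0.83·14.631 = 12.144
Arc 5: start y=0.000, vy=12.144 → t=2.429, apex=7.373, x_land=244.750, impact vy=-12.144
  bounce: vy ← 0.83·12.144 = 10.079
Arc 6: start y=0.000, vy=10.079 → t=2.016, apex=5.079, x_land=272.064, impact vy=-10.079
  bounce: vy ← 0.83·10.079 = 8.366
Arc 7: start y=0.000, vy=8.366 → t=1.673, apex=3.499, x_land=294.736, impact vy=-8.366
  bounce: vy ← 0.83·8.366 = 6.944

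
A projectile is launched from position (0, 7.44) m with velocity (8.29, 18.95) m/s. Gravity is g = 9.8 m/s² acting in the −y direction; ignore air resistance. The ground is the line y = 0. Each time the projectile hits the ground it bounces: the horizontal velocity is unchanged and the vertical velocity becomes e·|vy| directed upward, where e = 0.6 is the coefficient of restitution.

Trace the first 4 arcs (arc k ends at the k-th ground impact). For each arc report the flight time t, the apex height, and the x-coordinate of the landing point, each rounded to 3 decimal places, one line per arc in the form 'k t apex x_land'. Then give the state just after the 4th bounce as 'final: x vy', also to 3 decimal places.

1 4.227 25.762 35.038
2 2.751 9.274 57.848
3 1.651 3.339 71.534
4 0.991 1.202 79.746
final: 79.746 2.912

Arc 1: start y=7.440, vy=18.950 → t=4.227, apex=25.762, x_land=35.038, impact vy=-22.471
  bounce: vy ← 0.6·22.471 = 13.482
Arc 2: start y=0.000, vy=13.482 → t=2.751, apex=9.274, x_land=57.848, impact vy=-13.482
  bounce: vy ← 0.6·13.482 = 8.089
Arc 3: start y=0.000, vy=8.089 → t=1.651, apex=3.339, x_land=71.534, impact vy=-8.089
  bounce: vy ← 0.6·8.089 = 4.854
Arc 4: start y=0.000, vy=4.854 → t=0.991, apex=1.202, x_land=79.746, impact vy=-4.854
  bounce: vy ← 0.6·4.854 = 2.912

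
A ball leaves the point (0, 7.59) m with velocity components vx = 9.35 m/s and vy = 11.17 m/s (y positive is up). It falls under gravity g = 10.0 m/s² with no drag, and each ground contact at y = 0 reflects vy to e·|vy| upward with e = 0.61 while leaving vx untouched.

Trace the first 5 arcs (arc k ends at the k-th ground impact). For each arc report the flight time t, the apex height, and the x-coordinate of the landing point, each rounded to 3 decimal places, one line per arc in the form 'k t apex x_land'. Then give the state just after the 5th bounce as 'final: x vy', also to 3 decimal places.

1 2.780 13.828 25.993
2 2.029 5.146 44.964
3 1.238 1.915 56.535
4 0.755 0.712 63.594
5 0.461 0.265 67.900
final: 67.900 1.405

Arc 1: start y=7.590, vy=11.170 → t=2.780, apex=13.828, x_land=25.993, impact vy=-16.630
  bounce: vy ← 0.61·16.630 = 10.145
Arc 2: start y=0.000, vy=10.145 → t=2.029, apex=5.146, x_land=44.964, impact vy=-10.145
  bounce: vy ← 0.61·10.145 = 6.188
Arc 3: start y=0.000, vy=6.188 → t=1.238, apex=1.915, x_land=56.535, impact vy=-6.188
  bounce: vy ← 0.61·6.188 = 3.775
Arc 4: start y=0.000, vy=3.775 → t=0.755, apex=0.712, x_land=63.594, impact vy=-3.775
  bounce: vy ← 0.61·3.775 = 2.303
Arc 5: start y=0.000, vy=2.303 → t=0.461, apex=0.265, x_land=67.900, impact vy=-2.303
  bounce: vy ← 0.61·2.303 = 1.405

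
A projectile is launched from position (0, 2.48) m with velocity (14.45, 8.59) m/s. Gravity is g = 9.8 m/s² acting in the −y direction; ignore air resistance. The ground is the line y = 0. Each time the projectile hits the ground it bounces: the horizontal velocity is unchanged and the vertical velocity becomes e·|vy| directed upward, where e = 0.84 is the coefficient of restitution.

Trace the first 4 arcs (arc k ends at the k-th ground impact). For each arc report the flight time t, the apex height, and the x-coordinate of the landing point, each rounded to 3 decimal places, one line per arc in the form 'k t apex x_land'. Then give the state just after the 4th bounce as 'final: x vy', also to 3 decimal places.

1 2.005 6.245 28.979
2 1.897 4.406 56.384
3 1.593 3.109 79.404
4 1.338 2.194 98.742
final: 98.742 5.508

Arc 1: start y=2.480, vy=8.590 → t=2.005, apex=6.245, x_land=28.979, impact vy=-11.063
  bounce: vy ← 0.84·11.063 = 9.293
Arc 2: start y=0.000, vy=9.293 → t=1.897, apex=4.406, x_land=56.384, impact vy=-9.293
  bounce: vy ← 0.84·9.293 = 7.806
Arc 3: start y=0.000, vy=7.806 → t=1.593, apex=3.109, x_land=79.404, impact vy=-7.806
  bounce: vy ← 0.84·7.806 = 6.557
Arc 4: start y=0.000, vy=6.557 → t=1.338, apex=2.194, x_land=98.742, impact vy=-6.557
  bounce: vy ← 0.84·6.557 = 5.508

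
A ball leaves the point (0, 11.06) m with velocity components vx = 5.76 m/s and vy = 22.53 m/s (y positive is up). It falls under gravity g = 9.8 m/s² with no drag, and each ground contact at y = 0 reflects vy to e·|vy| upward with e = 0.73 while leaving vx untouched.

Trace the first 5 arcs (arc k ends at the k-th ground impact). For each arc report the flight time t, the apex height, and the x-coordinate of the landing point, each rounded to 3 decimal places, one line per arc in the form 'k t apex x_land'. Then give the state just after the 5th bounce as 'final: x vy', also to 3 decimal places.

1 5.045 36.958 29.061
2 4.010 19.695 52.157
3 2.927 10.495 69.017
4 2.137 5.593 81.324
5 1.560 2.981 90.309
final: 90.309 5.580

Arc 1: start y=11.060, vy=22.530 → t=5.045, apex=36.958, x_land=29.061, impact vy=-26.914
  bounce: vy ← 0.73·26.914 = 19.647
Arc 2: start y=0.000, vy=19.647 → t=4.010, apex=19.695, x_land=52.157, impact vy=-19.647
  bounce: vy ← 0.73·19.647 = 14.343
Arc 3: start y=0.000, vy=14.343 → t=2.927, apex=10.495, x_land=69.017, impact vy=-14.343
  bounce: vy ← 0.73·14.343 = 10.470
Arc 4: start y=0.000, vy=10.470 → t=2.137, apex=5.593, x_land=81.324, impact vy=-10.470
  bounce: vy ← 0.73·10.470 = 7.643
Arc 5: start y=0.000, vy=7.643 → t=1.560, apex=2.981, x_land=90.309, impact vy=-7.643
  bounce: vy ← 0.73·7.643 = 5.580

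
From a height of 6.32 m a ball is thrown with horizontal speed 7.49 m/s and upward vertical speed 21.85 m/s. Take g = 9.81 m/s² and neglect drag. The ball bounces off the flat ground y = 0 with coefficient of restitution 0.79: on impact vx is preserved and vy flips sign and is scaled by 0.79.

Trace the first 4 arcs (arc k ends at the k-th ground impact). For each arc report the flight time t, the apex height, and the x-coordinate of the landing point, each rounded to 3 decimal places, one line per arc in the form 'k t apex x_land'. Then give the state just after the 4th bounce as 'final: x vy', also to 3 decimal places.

Arc 1: start y=6.320, vy=21.850 → t=4.727, apex=30.653, x_land=35.407, impact vy=-24.524
  bounce: vy ← 0.79·24.524 = 19.374
Arc 2: start y=0.000, vy=19.374 → t=3.950, apex=19.131, x_land=64.991, impact vy=-19.374
  bounce: vy ← 0.79·19.374 = 15.305
Arc 3: start y=0.000, vy=15.305 → t=3.120, apex=11.940, x_land=88.362, impact vy=-15.305
  bounce: vy ← 0.79·15.305 = 12.091
Arc 4: start y=0.000, vy=12.091 → t=2.465, apex=7.451, x_land=106.826, impact vy=-12.091
  bounce: vy ← 0.79·12.091 = 9.552

1 4.727 30.653 35.407
2 3.950 19.131 64.991
3 3.120 11.940 88.362
4 2.465 7.451 106.826
final: 106.826 9.552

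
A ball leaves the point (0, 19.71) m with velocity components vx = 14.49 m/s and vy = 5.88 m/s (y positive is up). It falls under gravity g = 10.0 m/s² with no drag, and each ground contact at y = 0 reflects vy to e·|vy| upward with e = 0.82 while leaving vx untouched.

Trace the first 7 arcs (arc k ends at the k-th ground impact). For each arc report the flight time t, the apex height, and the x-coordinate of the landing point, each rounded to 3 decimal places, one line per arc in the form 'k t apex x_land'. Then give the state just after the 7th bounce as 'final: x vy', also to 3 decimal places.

Arc 1: start y=19.710, vy=5.880 → t=2.659, apex=21.439, x_land=38.524, impact vy=-20.707
  bounce: vy ← 0.82·20.707 = 16.980
Arc 2: start y=0.000, vy=16.980 → t=3.396, apex=14.415, x_land=87.731, impact vy=-16.980
  bounce: vy ← 0.82·16.980 = 13.923
Arc 3: start y=0.000, vy=13.923 → t=2.785, apex=9.693, x_land=128.081, impact vy=-13.923
  bounce: vy ← 0.82·13.923 = 11.417
Arc 4: start y=0.000, vy=11.417 → t=2.283, apex=6.518, x_land=161.168, impact vy=-11.417
  bounce: vy ← 0.82·11.417 = 9.362
Arc 5: start y=0.000, vy=9.362 → t=1.872, apex=4.382, x_land=188.299, impact vy=-9.362
  bounce: vy ← 0.82·9.362 = 7.677
Arc 6: start y=0.000, vy=7.677 → t=1.535, apex=2.947, x_land=210.547, impact vy=-7.677
  bounce: vy ← 0.82·7.677 = 6.295
Arc 7: start y=0.000, vy=6.295 → t=1.259, apex=1.981, x_land=228.790, impact vy=-6.295
  bounce: vy ← 0.82·6.295 = 5.162

1 2.659 21.439 38.524
2 3.396 14.415 87.731
3 2.785 9.693 128.081
4 2.283 6.518 161.168
5 1.872 4.382 188.299
6 1.535 2.947 210.547
7 1.259 1.981 228.790
final: 228.790 5.162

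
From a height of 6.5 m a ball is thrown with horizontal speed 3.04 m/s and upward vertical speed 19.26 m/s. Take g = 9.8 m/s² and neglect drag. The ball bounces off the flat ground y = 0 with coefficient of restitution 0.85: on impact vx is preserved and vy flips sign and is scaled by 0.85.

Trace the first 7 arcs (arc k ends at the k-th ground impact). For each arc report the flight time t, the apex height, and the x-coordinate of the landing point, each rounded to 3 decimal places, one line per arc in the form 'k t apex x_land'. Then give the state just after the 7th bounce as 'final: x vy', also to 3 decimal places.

Arc 1: start y=6.500, vy=19.260 → t=4.243, apex=25.426, x_land=12.899, impact vy=-22.324
  bounce: vy ← 0.85·22.324 = 18.975
Arc 2: start y=0.000, vy=18.975 → t=3.872, apex=18.370, x_land=24.672, impact vy=-18.975
  bounce: vy ← 0.85·18.975 = 16.129
Arc 3: start y=0.000, vy=16.129 → t=3.292, apex=13.272, x_land=34.678, impact vy=-16.129
  bounce: vy ← 0.85·16.129 = 13.710
Arc 4: start y=0.000, vy=13.710 → t=2.798, apex=9.589, x_land=43.184, impact vy=-13.710
  bounce: vy ← 0.85·13.710 = 11.653
Arc 5: start y=0.000, vy=11.653 → t=2.378, apex=6.928, x_land=50.413, impact vy=-11.653
  bounce: vy ← 0.85·11.653 = 9.905
Arc 6: start y=0.000, vy=9.905 → t=2.021, apex=5.006, x_land=56.559, impact vy=-9.905
  bounce: vy ← 0.85·9.905 = 8.419
Arc 7: start y=0.000, vy=8.419 → t=1.718, apex=3.617, x_land=61.782, impact vy=-8.419
  bounce: vy ← 0.85·8.419 = 7.156

1 4.243 25.426 12.899
2 3.872 18.370 24.672
3 3.292 13.272 34.678
4 2.798 9.589 43.184
5 2.378 6.928 50.413
6 2.021 5.006 56.559
7 1.718 3.617 61.782
final: 61.782 7.156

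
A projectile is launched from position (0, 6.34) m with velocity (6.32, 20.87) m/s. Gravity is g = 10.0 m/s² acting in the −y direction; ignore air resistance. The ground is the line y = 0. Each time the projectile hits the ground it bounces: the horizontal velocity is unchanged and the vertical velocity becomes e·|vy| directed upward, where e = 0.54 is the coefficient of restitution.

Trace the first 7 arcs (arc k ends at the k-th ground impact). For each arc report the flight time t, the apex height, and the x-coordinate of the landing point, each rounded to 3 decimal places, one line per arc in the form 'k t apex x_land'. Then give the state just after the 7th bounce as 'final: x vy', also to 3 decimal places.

Arc 1: start y=6.340, vy=20.870 → t=4.458, apex=28.118, x_land=28.177, impact vy=-23.714
  bounce: vy ← 0.54·23.714 = 12.806
Arc 2: start y=0.000, vy=12.806 → t=2.561, apex=8.199, x_land=44.363, impact vy=-12.806
  bounce: vy ← 0.54·12.806 = 6.915
Arc 3: start y=0.000, vy=6.915 → t=1.383, apex=2.391, x_land=53.104, impact vy=-6.915
  bounce: vy ← 0.54·6.915 = 3.734
Arc 4: start y=0.000, vy=3.734 → t=0.747, apex=0.697, x_land=57.824, impact vy=-3.734
  bounce: vy ← 0.54·3.734 = 2.016
Arc 5: start y=0.000, vy=2.016 → t=0.403, apex=0.203, x_land=60.373, impact vy=-2.016
  bounce: vy ← 0.54·2.016 = 1.089
Arc 6: start y=0.000, vy=1.089 → t=0.218, apex=0.059, x_land=61.749, impact vy=-1.089
  bounce: vy ← 0.54·1.089 = 0.588
Arc 7: start y=0.000, vy=0.588 → t=0.118, apex=0.017, x_land=62.492, impact vy=-0.588
  bounce: vy ← 0.54·0.588 = 0.318

1 4.458 28.118 28.177
2 2.561 8.199 44.363
3 1.383 2.391 53.104
4 0.747 0.697 57.824
5 0.403 0.203 60.373
6 0.218 0.059 61.749
7 0.118 0.017 62.492
final: 62.492 0.318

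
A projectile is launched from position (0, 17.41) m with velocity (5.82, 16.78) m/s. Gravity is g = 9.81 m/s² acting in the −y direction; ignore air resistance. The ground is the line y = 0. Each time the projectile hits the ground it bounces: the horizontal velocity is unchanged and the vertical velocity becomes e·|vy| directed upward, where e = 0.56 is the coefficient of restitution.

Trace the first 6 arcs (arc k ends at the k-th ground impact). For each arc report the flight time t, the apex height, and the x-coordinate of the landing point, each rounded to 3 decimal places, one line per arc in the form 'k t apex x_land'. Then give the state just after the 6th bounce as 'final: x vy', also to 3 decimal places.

1 4.255 31.761 24.765
2 2.850 9.960 41.352
3 1.596 3.124 50.641
4 0.894 0.980 55.842
5 0.501 0.307 58.755
6 0.280 0.096 60.387
final: 60.387 0.770

Arc 1: start y=17.410, vy=16.780 → t=4.255, apex=31.761, x_land=24.765, impact vy=-24.963
  bounce: vy ← 0.56·24.963 = 13.979
Arc 2: start y=0.000, vy=13.979 → t=2.850, apex=9.960, x_land=41.352, impact vy=-13.979
  bounce: vy ← 0.56·13.979 = 7.828
Arc 3: start y=0.000, vy=7.828 → t=1.596, apex=3.124, x_land=50.641, impact vy=-7.828
  bounce: vy ← 0.56·7.828 = 4.384
Arc 4: start y=0.000, vy=4.384 → t=0.894, apex=0.980, x_land=55.842, impact vy=-4.384
  bounce: vy ← 0.56·4.384 = 2.455
Arc 5: start y=0.000, vy=2.455 → t=0.501, apex=0.307, x_land=58.755, impact vy=-2.455
  bounce: vy ← 0.56·2.455 = 1.375
Arc 6: start y=0.000, vy=1.375 → t=0.280, apex=0.096, x_land=60.387, impact vy=-1.375
  bounce: vy ← 0.56·1.375 = 0.770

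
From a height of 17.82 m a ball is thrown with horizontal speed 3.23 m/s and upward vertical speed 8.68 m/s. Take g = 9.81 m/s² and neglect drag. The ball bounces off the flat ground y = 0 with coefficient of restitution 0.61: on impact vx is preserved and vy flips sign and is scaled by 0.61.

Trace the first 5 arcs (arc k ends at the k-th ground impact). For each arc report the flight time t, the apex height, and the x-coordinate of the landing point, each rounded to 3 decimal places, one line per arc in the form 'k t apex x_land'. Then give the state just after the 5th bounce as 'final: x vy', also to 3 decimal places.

1 2.986 21.660 9.645
2 2.564 8.060 17.926
3 1.564 2.999 22.978
4 0.954 1.116 26.059
5 0.582 0.415 27.938
final: 27.938 1.741

Arc 1: start y=17.820, vy=8.680 → t=2.986, apex=21.660, x_land=9.645, impact vy=-20.615
  bounce: vy ← 0.61·20.615 = 12.575
Arc 2: start y=0.000, vy=12.575 → t=2.564, apex=8.060, x_land=17.926, impact vy=-12.575
  bounce: vy ← 0.61·12.575 = 7.671
Arc 3: start y=0.000, vy=7.671 → t=1.564, apex=2.999, x_land=22.978, impact vy=-7.671
  bounce: vy ← 0.61·7.671 = 4.679
Arc 4: start y=0.000, vy=4.679 → t=0.954, apex=1.116, x_land=26.059, impact vy=-4.679
  bounce: vy ← 0.61·4.679 = 2.854
Arc 5: start y=0.000, vy=2.854 → t=0.582, apex=0.415, x_land=27.938, impact vy=-2.854
  bounce: vy ← 0.61·2.854 = 1.741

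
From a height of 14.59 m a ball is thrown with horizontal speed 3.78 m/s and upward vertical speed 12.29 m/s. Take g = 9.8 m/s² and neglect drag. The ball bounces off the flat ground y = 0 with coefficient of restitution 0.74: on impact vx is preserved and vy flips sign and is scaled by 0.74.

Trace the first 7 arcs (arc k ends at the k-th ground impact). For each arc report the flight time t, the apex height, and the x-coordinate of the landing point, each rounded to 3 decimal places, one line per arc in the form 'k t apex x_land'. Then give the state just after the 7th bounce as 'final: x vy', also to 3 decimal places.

Arc 1: start y=14.590, vy=12.290 → t=3.387, apex=22.296, x_land=12.804, impact vy=-20.905
  bounce: vy ← 0.74·20.905 = 15.470
Arc 2: start y=0.000, vy=15.470 → t=3.157, apex=12.209, x_land=24.737, impact vy=-15.470
  bounce: vy ← 0.74·15.470 = 11.447
Arc 3: start y=0.000, vy=11.447 → t=2.336, apex=6.686, x_land=33.568, impact vy=-11.447
  bounce: vy ← 0.74·11.447 = 8.471
Arc 4: start y=0.000, vy=8.471 → t=1.729, apex=3.661, x_land=40.103, impact vy=-8.471
  bounce: vy ← 0.74·8.471 = 6.269
Arc 5: start y=0.000, vy=6.269 → t=1.279, apex=2.005, x_land=44.939, impact vy=-6.269
  bounce: vy ← 0.74·6.269 = 4.639
Arc 6: start y=0.000, vy=4.639 → t=0.947, apex=1.098, x_land=48.517, impact vy=-4.639
  bounce: vy ← 0.74·4.639 = 3.433
Arc 7: start y=0.000, vy=3.433 → t=0.701, apex=0.601, x_land=51.165, impact vy=-3.433
  bounce: vy ← 0.74·3.433 = 2.540

1 3.387 22.296 12.804
2 3.157 12.209 24.737
3 2.336 6.686 33.568
4 1.729 3.661 40.103
5 1.279 2.005 44.939
6 0.947 1.098 48.517
7 0.701 0.601 51.165
final: 51.165 2.540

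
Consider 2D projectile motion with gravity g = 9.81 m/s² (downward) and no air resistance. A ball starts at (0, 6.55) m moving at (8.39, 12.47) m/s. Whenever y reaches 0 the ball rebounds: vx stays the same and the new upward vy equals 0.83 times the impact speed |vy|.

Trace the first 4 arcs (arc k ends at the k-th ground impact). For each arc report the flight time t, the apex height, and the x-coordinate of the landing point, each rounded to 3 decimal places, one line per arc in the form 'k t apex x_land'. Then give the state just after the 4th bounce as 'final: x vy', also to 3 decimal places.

1 2.989 14.476 25.078
2 2.852 9.972 49.004
3 2.367 6.870 68.863
4 1.965 4.733 85.345
final: 85.345 7.998

Arc 1: start y=6.550, vy=12.470 → t=2.989, apex=14.476, x_land=25.078, impact vy=-16.853
  bounce: vy ← 0.83·16.853 = 13.988
Arc 2: start y=0.000, vy=13.988 → t=2.852, apex=9.972, x_land=49.004, impact vy=-13.988
  bounce: vy ← 0.83·13.988 = 11.610
Arc 3: start y=0.000, vy=11.610 → t=2.367, apex=6.870, x_land=68.863, impact vy=-11.610
  bounce: vy ← 0.83·11.610 = 9.636
Arc 4: start y=0.000, vy=9.636 → t=1.965, apex=4.733, x_land=85.345, impact vy=-9.636
  bounce: vy ← 0.83·9.636 = 7.998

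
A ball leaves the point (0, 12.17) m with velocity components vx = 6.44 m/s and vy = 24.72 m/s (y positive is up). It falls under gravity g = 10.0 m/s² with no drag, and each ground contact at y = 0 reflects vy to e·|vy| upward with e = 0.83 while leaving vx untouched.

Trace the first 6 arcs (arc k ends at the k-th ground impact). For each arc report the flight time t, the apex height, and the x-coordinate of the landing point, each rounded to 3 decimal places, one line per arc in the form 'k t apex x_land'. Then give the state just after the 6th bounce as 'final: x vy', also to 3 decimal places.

Arc 1: start y=12.170, vy=24.720 → t=5.395, apex=42.724, x_land=34.745, impact vy=-29.231
  bounce: vy ← 0.83·29.231 = 24.262
Arc 2: start y=0.000, vy=24.262 → t=4.852, apex=29.433, x_land=65.994, impact vy=-24.262
  bounce: vy ← 0.83·24.262 = 20.138
Arc 3: start y=0.000, vy=20.138 → t=4.028, apex=20.276, x_land=91.932, impact vy=-20.138
  bounce: vy ← 0.83·20.138 = 16.714
Arc 4: start y=0.000, vy=16.714 → t=3.343, apex=13.968, x_land=113.459, impact vy=-16.714
  bounce: vy ← 0.83·16.714 = 13.873
Arc 5: start y=0.000, vy=13.873 → t=2.775, apex=9.623, x_land=131.327, impact vy=-13.873
  bounce: vy ← 0.83·13.873 = 11.514
Arc 6: start y=0.000, vy=11.514 → t=2.303, apex=6.629, x_land=146.158, impact vy=-11.514
  bounce: vy ← 0.83·11.514 = 9.557

1 5.395 42.724 34.745
2 4.852 29.433 65.994
3 4.028 20.276 91.932
4 3.343 13.968 113.459
5 2.775 9.623 131.327
6 2.303 6.629 146.158
final: 146.158 9.557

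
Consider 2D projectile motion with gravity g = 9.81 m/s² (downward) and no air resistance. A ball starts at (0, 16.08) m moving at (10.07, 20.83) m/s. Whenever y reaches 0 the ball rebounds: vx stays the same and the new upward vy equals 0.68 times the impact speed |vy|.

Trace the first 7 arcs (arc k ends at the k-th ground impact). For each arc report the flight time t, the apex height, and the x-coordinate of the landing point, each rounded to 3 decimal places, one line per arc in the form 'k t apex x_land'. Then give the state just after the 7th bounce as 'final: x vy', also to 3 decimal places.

Arc 1: start y=16.080, vy=20.830 → t=4.914, apex=38.195, x_land=49.482, impact vy=-27.375
  bounce: vy ← 0.68·27.375 = 18.615
Arc 2: start y=0.000, vy=18.615 → t=3.795, apex=17.661, x_land=87.699, impact vy=-18.615
  bounce: vy ← 0.68·18.615 = 12.658
Arc 3: start y=0.000, vy=12.658 → t=2.581, apex=8.167, x_land=113.686, impact vy=-12.658
  bounce: vy ← 0.68·12.658 = 8.608
Arc 4: start y=0.000, vy=8.608 → t=1.755, apex=3.776, x_land=131.357, impact vy=-8.608
  bounce: vy ← 0.68·8.608 = 5.853
Arc 5: start y=0.000, vy=5.853 → t=1.193, apex=1.746, x_land=143.374, impact vy=-5.853
  bounce: vy ← 0.68·5.853 = 3.980
Arc 6: start y=0.000, vy=3.980 → t=0.811, apex=0.807, x_land=151.545, impact vy=-3.980
  bounce: vy ← 0.68·3.980 = 2.706
Arc 7: start y=0.000, vy=2.706 → t=0.552, apex=0.373, x_land=157.101, impact vy=-2.706
  bounce: vy ← 0.68·2.706 = 1.840

1 4.914 38.195 49.482
2 3.795 17.661 87.699
3 2.581 8.167 113.686
4 1.755 3.776 131.357
5 1.193 1.746 143.374
6 0.811 0.807 151.545
7 0.552 0.373 157.101
final: 157.101 1.840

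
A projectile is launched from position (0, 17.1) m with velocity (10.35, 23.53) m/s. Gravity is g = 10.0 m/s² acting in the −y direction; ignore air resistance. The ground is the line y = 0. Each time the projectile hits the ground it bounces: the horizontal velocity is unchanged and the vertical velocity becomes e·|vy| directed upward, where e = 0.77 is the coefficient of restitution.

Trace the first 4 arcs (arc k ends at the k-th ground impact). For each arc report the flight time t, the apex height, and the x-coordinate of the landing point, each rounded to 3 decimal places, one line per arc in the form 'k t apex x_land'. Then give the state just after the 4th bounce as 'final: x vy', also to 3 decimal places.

1 5.346 44.783 55.329
2 4.609 26.552 103.030
3 3.549 15.743 139.760
4 2.733 9.334 168.043
final: 168.043 10.520

Arc 1: start y=17.100, vy=23.530 → t=5.346, apex=44.783, x_land=55.329, impact vy=-29.928
  bounce: vy ← 0.77·29.928 = 23.044
Arc 2: start y=0.000, vy=23.044 → t=4.609, apex=26.552, x_land=103.030, impact vy=-23.044
  bounce: vy ← 0.77·23.044 = 17.744
Arc 3: start y=0.000, vy=17.744 → t=3.549, apex=15.743, x_land=139.760, impact vy=-17.744
  bounce: vy ← 0.77·17.744 = 13.663
Arc 4: start y=0.000, vy=13.663 → t=2.733, apex=9.334, x_land=168.043, impact vy=-13.663
  bounce: vy ← 0.77·13.663 = 10.520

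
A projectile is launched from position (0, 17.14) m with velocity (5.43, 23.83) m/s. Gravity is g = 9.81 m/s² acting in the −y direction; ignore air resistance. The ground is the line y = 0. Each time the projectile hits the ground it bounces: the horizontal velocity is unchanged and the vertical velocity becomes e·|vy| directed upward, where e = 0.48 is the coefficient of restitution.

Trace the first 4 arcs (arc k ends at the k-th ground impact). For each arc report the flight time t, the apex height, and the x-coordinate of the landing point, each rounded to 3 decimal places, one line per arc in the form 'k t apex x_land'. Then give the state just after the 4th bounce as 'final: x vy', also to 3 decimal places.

Arc 1: start y=17.140, vy=23.830 → t=5.494, apex=46.083, x_land=29.834, impact vy=-30.069
  bounce: vy ← 0.48·30.069 = 14.433
Arc 2: start y=0.000, vy=14.433 → t=2.943, apex=10.618, x_land=45.812, impact vy=-14.433
  bounce: vy ← 0.48·14.433 = 6.928
Arc 3: start y=0.000, vy=6.928 → t=1.412, apex=2.446, x_land=53.482, impact vy=-6.928
  bounce: vy ← 0.48·6.928 = 3.325
Arc 4: start y=0.000, vy=3.325 → t=0.678, apex=0.564, x_land=57.163, impact vy=-3.325
  bounce: vy ← 0.48·3.325 = 1.596

1 5.494 46.083 29.834
2 2.943 10.618 45.812
3 1.412 2.446 53.482
4 0.678 0.564 57.163
final: 57.163 1.596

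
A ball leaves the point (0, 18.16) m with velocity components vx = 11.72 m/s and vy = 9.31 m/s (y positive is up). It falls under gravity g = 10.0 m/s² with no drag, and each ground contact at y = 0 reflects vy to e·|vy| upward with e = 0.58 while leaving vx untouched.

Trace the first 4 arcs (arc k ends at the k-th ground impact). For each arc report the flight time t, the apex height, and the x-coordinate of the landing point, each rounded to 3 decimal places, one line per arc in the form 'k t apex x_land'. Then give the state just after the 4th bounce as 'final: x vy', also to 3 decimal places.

Arc 1: start y=18.160, vy=9.310 → t=3.052, apex=22.494, x_land=35.770, impact vy=-21.210
  bounce: vy ← 0.58·21.210 = 12.302
Arc 2: start y=0.000, vy=12.302 → t=2.460, apex=7.567, x_land=64.606, impact vy=-12.302
  bounce: vy ← 0.58·12.302 = 7.135
Arc 3: start y=0.000, vy=7.135 → t=1.427, apex=2.546, x_land=81.330, impact vy=-7.135
  bounce: vy ← 0.58·7.135 = 4.138
Arc 4: start y=0.000, vy=4.138 → t=0.828, apex=0.856, x_land=91.031, impact vy=-4.138
  bounce: vy ← 0.58·4.138 = 2.400

1 3.052 22.494 35.770
2 2.460 7.567 64.606
3 1.427 2.546 81.330
4 0.828 0.856 91.031
final: 91.031 2.400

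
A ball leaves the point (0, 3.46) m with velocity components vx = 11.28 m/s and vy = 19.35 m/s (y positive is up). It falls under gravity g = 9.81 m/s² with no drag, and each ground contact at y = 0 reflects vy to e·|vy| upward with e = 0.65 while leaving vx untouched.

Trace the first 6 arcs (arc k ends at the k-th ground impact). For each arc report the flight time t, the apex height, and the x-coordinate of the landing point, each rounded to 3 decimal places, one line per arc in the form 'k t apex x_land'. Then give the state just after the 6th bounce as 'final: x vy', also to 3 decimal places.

1 4.116 22.544 46.432
2 2.787 9.525 77.869
3 1.812 4.024 98.304
4 1.178 1.700 111.586
5 0.765 0.718 120.219
6 0.497 0.304 125.831
final: 125.831 1.586

Arc 1: start y=3.460, vy=19.350 → t=4.116, apex=22.544, x_land=46.432, impact vy=-21.031
  bounce: vy ← 0.65·21.031 = 13.670
Arc 2: start y=0.000, vy=13.670 → t=2.787, apex=9.525, x_land=77.869, impact vy=-13.670
  bounce: vy ← 0.65·13.670 = 8.886
Arc 3: start y=0.000, vy=8.886 → t=1.812, apex=4.024, x_land=98.304, impact vy=-8.886
  bounce: vy ← 0.65·8.886 = 5.776
Arc 4: start y=0.000, vy=5.776 → t=1.178, apex=1.700, x_land=111.586, impact vy=-5.776
  bounce: vy ← 0.65·5.776 = 3.754
Arc 5: start y=0.000, vy=3.754 → t=0.765, apex=0.718, x_land=120.219, impact vy=-3.754
  bounce: vy ← 0.65·3.754 = 2.440
Arc 6: start y=0.000, vy=2.440 → t=0.497, apex=0.304, x_land=125.831, impact vy=-2.440
  bounce: vy ← 0.65·2.440 = 1.586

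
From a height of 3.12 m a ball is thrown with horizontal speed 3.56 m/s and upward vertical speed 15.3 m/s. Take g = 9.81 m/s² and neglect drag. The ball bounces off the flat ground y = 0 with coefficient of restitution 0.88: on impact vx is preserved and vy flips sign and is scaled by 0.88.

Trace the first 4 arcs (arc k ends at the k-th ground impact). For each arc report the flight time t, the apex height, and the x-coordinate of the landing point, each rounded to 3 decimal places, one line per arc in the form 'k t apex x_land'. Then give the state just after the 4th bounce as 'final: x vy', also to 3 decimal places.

Arc 1: start y=3.120, vy=15.300 → t=3.311, apex=15.051, x_land=11.788, impact vy=-17.184
  bounce: vy ← 0.88·17.184 = 15.122
Arc 2: start y=0.000, vy=15.122 → t=3.083, apex=11.656, x_land=22.764, impact vy=-15.122
  bounce: vy ← 0.88·15.122 = 13.308
Arc 3: start y=0.000, vy=13.308 → t=2.713, apex=9.026, x_land=32.423, impact vy=-13.308
  bounce: vy ← 0.88·13.308 = 11.711
Arc 4: start y=0.000, vy=11.711 → t=2.388, apex=6.990, x_land=40.922, impact vy=-11.711
  bounce: vy ← 0.88·11.711 = 10.305

1 3.311 15.051 11.788
2 3.083 11.656 22.764
3 2.713 9.026 32.423
4 2.388 6.990 40.922
final: 40.922 10.305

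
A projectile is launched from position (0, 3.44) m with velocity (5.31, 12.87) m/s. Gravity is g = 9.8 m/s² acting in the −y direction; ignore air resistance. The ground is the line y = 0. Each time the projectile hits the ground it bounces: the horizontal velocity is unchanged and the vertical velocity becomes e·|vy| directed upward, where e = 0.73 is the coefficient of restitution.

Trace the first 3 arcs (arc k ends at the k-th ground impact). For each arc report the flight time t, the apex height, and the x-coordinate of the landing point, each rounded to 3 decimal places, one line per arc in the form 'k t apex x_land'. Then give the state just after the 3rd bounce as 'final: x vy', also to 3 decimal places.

Arc 1: start y=3.440, vy=12.870 → t=2.871, apex=11.891, x_land=15.245, impact vy=-15.266
  bounce: vy ← 0.73·15.266 = 11.144
Arc 2: start y=0.000, vy=11.144 → t=2.274, apex=6.337, x_land=27.322, impact vy=-11.144
  bounce: vy ← 0.73·11.144 = 8.135
Arc 3: start y=0.000, vy=8.135 → t=1.660, apex=3.377, x_land=36.138, impact vy=-8.135
  bounce: vy ← 0.73·8.135 = 5.939

1 2.871 11.891 15.245
2 2.274 6.337 27.322
3 1.660 3.377 36.138
final: 36.138 5.939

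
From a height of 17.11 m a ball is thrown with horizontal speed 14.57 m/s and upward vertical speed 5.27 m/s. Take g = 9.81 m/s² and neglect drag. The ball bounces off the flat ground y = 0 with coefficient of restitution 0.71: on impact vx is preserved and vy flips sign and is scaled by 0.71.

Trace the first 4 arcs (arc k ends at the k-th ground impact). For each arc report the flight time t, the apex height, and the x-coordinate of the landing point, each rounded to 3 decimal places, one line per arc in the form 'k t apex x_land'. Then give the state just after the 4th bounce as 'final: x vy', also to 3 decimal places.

Arc 1: start y=17.110, vy=5.270 → t=2.481, apex=18.526, x_land=36.143, impact vy=-19.065
  bounce: vy ← 0.71·19.065 = 13.536
Arc 2: start y=0.000, vy=13.536 → t=2.760, apex=9.339, x_land=76.351, impact vy=-13.536
  bounce: vy ← 0.71·13.536 = 9.611
Arc 3: start y=0.000, vy=9.611 → t=1.959, apex=4.708, x_land=104.899, impact vy=-9.611
  bounce: vy ← 0.71·9.611 = 6.824
Arc 4: start y=0.000, vy=6.824 → t=1.391, apex=2.373, x_land=125.167, impact vy=-6.824
  bounce: vy ← 0.71·6.824 = 4.845

1 2.481 18.526 36.143
2 2.760 9.339 76.351
3 1.959 4.708 104.899
4 1.391 2.373 125.167
final: 125.167 4.845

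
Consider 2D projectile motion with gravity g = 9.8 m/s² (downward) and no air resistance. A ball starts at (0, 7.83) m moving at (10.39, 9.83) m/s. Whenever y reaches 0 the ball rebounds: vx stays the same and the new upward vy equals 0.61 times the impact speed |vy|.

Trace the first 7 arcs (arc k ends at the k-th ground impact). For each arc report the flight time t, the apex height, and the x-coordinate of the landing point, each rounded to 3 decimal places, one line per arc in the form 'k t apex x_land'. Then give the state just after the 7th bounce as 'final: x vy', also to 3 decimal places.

1 2.617 12.760 27.188
2 1.969 4.748 47.644
3 1.201 1.767 60.121
4 0.733 0.657 67.733
5 0.447 0.245 72.376
6 0.273 0.091 75.208
7 0.166 0.034 76.935
final: 76.935 0.497

Arc 1: start y=7.830, vy=9.830 → t=2.617, apex=12.760, x_land=27.188, impact vy=-15.814
  bounce: vy ← 0.61·15.814 = 9.647
Arc 2: start y=0.000, vy=9.647 → t=1.969, apex=4.748, x_land=47.644, impact vy=-9.647
  bounce: vy ← 0.61·9.647 = 5.885
Arc 3: start y=0.000, vy=5.885 → t=1.201, apex=1.767, x_land=60.121, impact vy=-5.885
  bounce: vy ← 0.61·5.885 = 3.590
Arc 4: start y=0.000, vy=3.590 → t=0.733, apex=0.657, x_land=67.733, impact vy=-3.590
  bounce: vy ← 0.61·3.590 = 2.190
Arc 5: start y=0.000, vy=2.190 → t=0.447, apex=0.245, x_land=72.376, impact vy=-2.190
  bounce: vy ← 0.61·2.190 = 1.336
Arc 6: start y=0.000, vy=1.336 → t=0.273, apex=0.091, x_land=75.208, impact vy=-1.336
  bounce: vy ← 0.61·1.336 = 0.815
Arc 7: start y=0.000, vy=0.815 → t=0.166, apex=0.034, x_land=76.935, impact vy=-0.815
  bounce: vy ← 0.61·0.815 = 0.497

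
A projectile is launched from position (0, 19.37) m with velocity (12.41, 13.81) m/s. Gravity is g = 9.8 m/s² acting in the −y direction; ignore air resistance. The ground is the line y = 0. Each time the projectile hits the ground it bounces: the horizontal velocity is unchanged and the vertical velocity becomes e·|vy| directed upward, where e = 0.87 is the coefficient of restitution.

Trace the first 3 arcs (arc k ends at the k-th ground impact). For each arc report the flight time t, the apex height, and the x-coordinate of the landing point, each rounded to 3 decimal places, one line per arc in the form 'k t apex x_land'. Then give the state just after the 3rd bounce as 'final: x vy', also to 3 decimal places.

1 3.846 29.100 47.731
2 4.240 22.026 100.353
3 3.689 16.672 146.135
final: 146.135 15.727

Arc 1: start y=19.370, vy=13.810 → t=3.846, apex=29.100, x_land=47.731, impact vy=-23.882
  bounce: vy ← 0.87·23.882 = 20.778
Arc 2: start y=0.000, vy=20.778 → t=4.240, apex=22.026, x_land=100.353, impact vy=-20.778
  bounce: vy ← 0.87·20.778 = 18.077
Arc 3: start y=0.000, vy=18.077 → t=3.689, apex=16.672, x_land=146.135, impact vy=-18.077
  bounce: vy ← 0.87·18.077 = 15.727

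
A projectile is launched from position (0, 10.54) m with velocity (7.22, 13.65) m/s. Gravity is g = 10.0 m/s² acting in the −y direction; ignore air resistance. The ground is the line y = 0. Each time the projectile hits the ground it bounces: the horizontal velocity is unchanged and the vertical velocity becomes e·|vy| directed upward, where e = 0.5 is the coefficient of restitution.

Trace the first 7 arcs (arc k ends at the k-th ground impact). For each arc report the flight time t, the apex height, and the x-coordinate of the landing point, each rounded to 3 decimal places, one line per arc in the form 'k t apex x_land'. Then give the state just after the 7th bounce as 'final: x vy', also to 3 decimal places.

1 3.358 19.856 24.243
2 1.993 4.964 38.631
3 0.996 1.241 45.825
4 0.498 0.310 49.422
5 0.249 0.078 51.221
6 0.125 0.019 52.120
7 0.062 0.005 52.570
final: 52.570 0.156

Arc 1: start y=10.540, vy=13.650 → t=3.358, apex=19.856, x_land=24.243, impact vy=-19.928
  bounce: vy ← 0.5·19.928 = 9.964
Arc 2: start y=0.000, vy=9.964 → t=1.993, apex=4.964, x_land=38.631, impact vy=-9.964
  bounce: vy ← 0.5·9.964 = 4.982
Arc 3: start y=0.000, vy=4.982 → t=0.996, apex=1.241, x_land=45.825, impact vy=-4.982
  bounce: vy ← 0.5·4.982 = 2.491
Arc 4: start y=0.000, vy=2.491 → t=0.498, apex=0.310, x_land=49.422, impact vy=-2.491
  bounce: vy ← 0.5·2.491 = 1.245
Arc 5: start y=0.000, vy=1.245 → t=0.249, apex=0.078, x_land=51.221, impact vy=-1.245
  bounce: vy ← 0.5·1.245 = 0.623
Arc 6: start y=0.000, vy=0.623 → t=0.125, apex=0.019, x_land=52.120, impact vy=-0.623
  bounce: vy ← 0.5·0.623 = 0.311
Arc 7: start y=0.000, vy=0.311 → t=0.062, apex=0.005, x_land=52.570, impact vy=-0.311
  bounce: vy ← 0.5·0.311 = 0.156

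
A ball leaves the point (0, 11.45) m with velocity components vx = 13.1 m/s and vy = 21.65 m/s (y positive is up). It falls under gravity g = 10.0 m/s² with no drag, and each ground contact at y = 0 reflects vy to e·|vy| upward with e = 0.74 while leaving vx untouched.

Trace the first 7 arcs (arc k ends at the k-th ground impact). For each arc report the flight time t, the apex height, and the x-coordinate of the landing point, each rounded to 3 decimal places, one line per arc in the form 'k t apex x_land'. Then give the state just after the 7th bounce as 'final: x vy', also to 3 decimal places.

Arc 1: start y=11.450, vy=21.650 → t=4.806, apex=34.886, x_land=62.964, impact vy=-26.414
  bounce: vy ← 0.74·26.414 = 19.547
Arc 2: start y=0.000, vy=19.547 → t=3.909, apex=19.104, x_land=114.177, impact vy=-19.547
  bounce: vy ← 0.74·19.547 = 14.465
Arc 3: start y=0.000, vy=14.465 → t=2.893, apex=10.461, x_land=152.074, impact vy=-14.465
  bounce: vy ← 0.74·14.465 = 10.704
Arc 4: start y=0.000, vy=10.704 → t=2.141, apex=5.729, x_land=180.118, impact vy=-10.704
  bounce: vy ← 0.74·10.704 = 7.921
Arc 5: start y=0.000, vy=7.921 → t=1.584, apex=3.137, x_land=200.870, impact vy=-7.921
  bounce: vy ← 0.74·7.921 = 5.861
Arc 6: start y=0.000, vy=5.861 → t=1.172, apex=1.718, x_land=216.227, impact vy=-5.861
  bounce: vy ← 0.74·5.861 = 4.337
Arc 7: start y=0.000, vy=4.337 → t=0.867, apex=0.941, x_land=227.591, impact vy=-4.337
  bounce: vy ← 0.74·4.337 = 3.210

1 4.806 34.886 62.964
2 3.909 19.104 114.177
3 2.893 10.461 152.074
4 2.141 5.729 180.118
5 1.584 3.137 200.870
6 1.172 1.718 216.227
7 0.867 0.941 227.591
final: 227.591 3.210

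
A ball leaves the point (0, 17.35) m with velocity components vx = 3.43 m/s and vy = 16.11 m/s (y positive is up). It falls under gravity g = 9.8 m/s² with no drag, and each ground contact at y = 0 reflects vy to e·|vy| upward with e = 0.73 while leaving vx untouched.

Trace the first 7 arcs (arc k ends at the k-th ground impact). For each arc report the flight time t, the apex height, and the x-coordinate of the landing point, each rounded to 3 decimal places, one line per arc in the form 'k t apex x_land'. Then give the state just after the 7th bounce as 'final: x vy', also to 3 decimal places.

Arc 1: start y=17.350, vy=16.110 → t=4.143, apex=30.591, x_land=14.209, impact vy=-24.487
  bounce: vy ← 0.73·24.487 = 17.875
Arc 2: start y=0.000, vy=17.875 → t=3.648, apex=16.302, x_land=26.721, impact vy=-17.875
  bounce: vy ← 0.73·17.875 = 13.049
Arc 3: start y=0.000, vy=13.049 → t=2.663, apex=8.687, x_land=35.856, impact vy=-13.049
  bounce: vy ← 0.73·13.049 = 9.526
Arc 4: start y=0.000, vy=9.526 → t=1.944, apex=4.630, x_land=42.524, impact vy=-9.526
  bounce: vy ← 0.73·9.526 = 6.954
Arc 5: start y=0.000, vy=6.954 → t=1.419, apex=2.467, x_land=47.391, impact vy=-6.954
  bounce: vy ← 0.73·6.954 = 5.076
Arc 6: start y=0.000, vy=5.076 → t=1.036, apex=1.315, x_land=50.945, impact vy=-5.076
  bounce: vy ← 0.73·5.076 = 3.706
Arc 7: start y=0.000, vy=3.706 → t=0.756, apex=0.701, x_land=53.539, impact vy=-3.706
  bounce: vy ← 0.73·3.706 = 2.705

1 4.143 30.591 14.209
2 3.648 16.302 26.721
3 2.663 8.687 35.856
4 1.944 4.630 42.524
5 1.419 2.467 47.391
6 1.036 1.315 50.945
7 0.756 0.701 53.539
final: 53.539 2.705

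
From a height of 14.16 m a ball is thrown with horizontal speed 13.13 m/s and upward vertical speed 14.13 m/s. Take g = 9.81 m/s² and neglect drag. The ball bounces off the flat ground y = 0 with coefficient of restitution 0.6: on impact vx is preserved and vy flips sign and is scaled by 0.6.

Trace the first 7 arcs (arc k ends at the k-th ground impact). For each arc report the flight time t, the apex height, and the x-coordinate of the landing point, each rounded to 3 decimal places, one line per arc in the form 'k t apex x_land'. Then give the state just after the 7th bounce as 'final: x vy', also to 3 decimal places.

Arc 1: start y=14.160, vy=14.130 → t=3.668, apex=24.336, x_land=48.158, impact vy=-21.851
  bounce: vy ← 0.6·21.851 = 13.111
Arc 2: start y=0.000, vy=13.111 → t=2.673, apex=8.761, x_land=83.254, impact vy=-13.111
  bounce: vy ← 0.6·13.111 = 7.866
Arc 3: start y=0.000, vy=7.866 → t=1.604, apex=3.154, x_land=104.311, impact vy=-7.866
  bounce: vy ← 0.6·7.866 = 4.720
Arc 4: start y=0.000, vy=4.720 → t=0.962, apex=1.135, x_land=116.946, impact vy=-4.720
  bounce: vy ← 0.6·4.720 = 2.832
Arc 5: start y=0.000, vy=2.832 → t=0.577, apex=0.409, x_land=124.526, impact vy=-2.832
  bounce: vy ← 0.6·2.832 = 1.699
Arc 6: start y=0.000, vy=1.699 → t=0.346, apex=0.147, x_land=129.075, impact vy=-1.699
  bounce: vy ← 0.6·1.699 = 1.019
Arc 7: start y=0.000, vy=1.019 → t=0.208, apex=0.053, x_land=131.804, impact vy=-1.019
  bounce: vy ← 0.6·1.019 = 0.612

1 3.668 24.336 48.158
2 2.673 8.761 83.254
3 1.604 3.154 104.311
4 0.962 1.135 116.946
5 0.577 0.409 124.526
6 0.346 0.147 129.075
7 0.208 0.053 131.804
final: 131.804 0.612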